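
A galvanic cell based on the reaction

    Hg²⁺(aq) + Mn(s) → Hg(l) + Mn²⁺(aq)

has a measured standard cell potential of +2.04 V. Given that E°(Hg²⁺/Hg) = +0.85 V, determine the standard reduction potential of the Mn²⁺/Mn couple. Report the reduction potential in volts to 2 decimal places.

−1.19 V

In the reaction as written the Hg²⁺/Hg couple is reduced (cathode) and Mn²⁺/Mn is oxidized (anode), so E°cell = E°(Hg²⁺/Hg) − E°(Mn²⁺/Mn).
E°(Mn²⁺/Mn) = E°(cathode) − E°cell = +0.85 − (+2.04) = −1.19 V.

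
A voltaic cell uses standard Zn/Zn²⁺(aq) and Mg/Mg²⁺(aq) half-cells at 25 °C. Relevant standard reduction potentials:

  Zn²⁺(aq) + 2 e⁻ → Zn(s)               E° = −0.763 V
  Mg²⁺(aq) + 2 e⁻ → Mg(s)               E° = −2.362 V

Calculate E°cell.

Of the two couples in this cell, the one with the more positive reduction potential is reduced at the cathode: here that is Zn²⁺/Zn (−0.763 V); Mg²⁺/Mg (−2.362 V) is the anode.
E°cell = E°(cathode) − E°(anode) = −0.763 − (−2.362) = +1.599 V.

+1.599 V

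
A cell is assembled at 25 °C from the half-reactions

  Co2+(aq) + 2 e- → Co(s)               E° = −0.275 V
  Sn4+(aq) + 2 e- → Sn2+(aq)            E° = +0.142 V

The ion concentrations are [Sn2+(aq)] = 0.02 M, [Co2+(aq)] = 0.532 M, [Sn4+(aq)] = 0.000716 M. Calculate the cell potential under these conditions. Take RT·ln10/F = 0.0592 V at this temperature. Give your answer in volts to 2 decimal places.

The Sn⁴⁺/Sn²⁺ couple has the more positive E°, so it is the cathode; Co²⁺/Co is the anode.
The standard potential is +0.142 − (−0.275) = +0.417 V and the balanced reaction transfers n = 2 electrons.
For the overall reaction Sn4+(aq) + Co(s) → Sn2+(aq) + Co2+(aq), Q = ([Sn2+(aq)]·[Co2+(aq)]) / [Sn4+(aq)] = 14.9, giving log Q = 1.172.
E = E° − (0.0592/n)·log Q = +0.417 − (0.0592/2)(1.172) = +0.38 V.

+0.38 V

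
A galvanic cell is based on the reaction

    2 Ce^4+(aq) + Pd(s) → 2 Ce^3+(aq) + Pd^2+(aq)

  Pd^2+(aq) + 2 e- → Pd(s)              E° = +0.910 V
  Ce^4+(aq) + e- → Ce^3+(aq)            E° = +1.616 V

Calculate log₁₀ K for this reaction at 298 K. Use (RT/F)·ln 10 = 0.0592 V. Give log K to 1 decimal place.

log K = 23.9

The Ce⁴⁺/Ce³⁺ couple is reduced (cathode); E°cell = +1.616 − (+0.910) = +0.706 V with n = 2.
At equilibrium E = 0, so log K = nE°cell / 0.0592 = (2)(+0.706) / 0.0592 = 23.9.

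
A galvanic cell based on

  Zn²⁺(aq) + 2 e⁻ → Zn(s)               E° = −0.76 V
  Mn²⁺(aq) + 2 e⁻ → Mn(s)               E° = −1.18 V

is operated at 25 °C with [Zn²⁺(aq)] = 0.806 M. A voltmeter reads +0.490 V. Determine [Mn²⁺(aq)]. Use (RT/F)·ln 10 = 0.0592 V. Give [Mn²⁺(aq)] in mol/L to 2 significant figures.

The Zn²⁺/Zn couple has the larger reduction potential, so it is the cathode: E°cell = −0.76 − (−1.18) = +0.42 V and n = 2.
Rearranging E = E° − (0.0592/n)·log Q gives log Q = 2(+0.42 − (+0.490))/0.0592 = −2.365.
For Zn²⁺(aq) + Mn(s) → Zn(s) + Mn²⁺(aq), the reaction quotient is Q = [Mn²⁺(aq)] / [Zn²⁺(aq)].
Isolating [Mn²⁺(aq)] in Q = 10^{−2.365} yields log [Mn²⁺(aq)] = −2.459, i.e. 0.0035 M.

0.0035 M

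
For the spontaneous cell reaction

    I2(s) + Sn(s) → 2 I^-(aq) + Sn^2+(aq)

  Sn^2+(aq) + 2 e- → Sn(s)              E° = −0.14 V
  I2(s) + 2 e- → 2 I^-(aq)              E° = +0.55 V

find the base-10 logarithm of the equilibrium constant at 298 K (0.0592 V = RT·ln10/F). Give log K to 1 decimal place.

log K = 23.3

The I₂/I⁻ couple is reduced (cathode); E°cell = +0.55 − (−0.14) = +0.69 V with n = 2.
At equilibrium E = 0, so log K = nE°cell / 0.0592 = (2)(+0.69) / 0.0592 = 23.3.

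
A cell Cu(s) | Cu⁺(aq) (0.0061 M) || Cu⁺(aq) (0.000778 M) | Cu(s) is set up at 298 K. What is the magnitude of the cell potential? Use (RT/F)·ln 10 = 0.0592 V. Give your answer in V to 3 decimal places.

For a concentration cell E°cell = 0, since both electrodes use the same couple.
The compartment with the higher Cu⁺(aq) concentration (0.0061 M) acts as the cathode; ions are reduced there and produced at the dilute (0.000778 M) anode.
With n = 1, Ecell = −(0.0592/1)·log([dilute]/[conc]) = −(0.0592/1)·log(0.000778/0.0061) = +0.053 V.

0.053 V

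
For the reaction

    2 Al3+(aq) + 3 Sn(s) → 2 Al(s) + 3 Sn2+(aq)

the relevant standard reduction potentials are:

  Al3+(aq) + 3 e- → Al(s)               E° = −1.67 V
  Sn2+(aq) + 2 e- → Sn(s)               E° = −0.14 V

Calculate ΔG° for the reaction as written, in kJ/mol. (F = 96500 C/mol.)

In the reaction as written Al3+(aq) is reduced, so the Al³⁺/Al couple is the cathode and Sn²⁺/Sn is the anode.
E°cell = −1.67 − (−0.14) = −1.53 V; balancing electrons gives n = 6.
ΔG° = −nFE°cell = −(6)(96500)(−1.53) J/mol = +886 kJ/mol.

+886 kJ/mol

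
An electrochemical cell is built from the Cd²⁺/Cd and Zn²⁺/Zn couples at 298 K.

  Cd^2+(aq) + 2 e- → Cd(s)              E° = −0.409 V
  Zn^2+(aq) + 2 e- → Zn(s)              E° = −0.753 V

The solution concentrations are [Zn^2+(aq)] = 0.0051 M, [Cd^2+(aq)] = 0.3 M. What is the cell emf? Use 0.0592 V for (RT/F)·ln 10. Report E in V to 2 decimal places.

Cd²⁺/Cd is reduced (cathode, E° = −0.409 V) and Zn²⁺/Zn is oxidized (anode).
The standard potential is −0.409 − (−0.753) = +0.344 V and the balanced reaction transfers n = 2 electrons.
Balancing gives Cd^2+(aq) + Zn(s) → Cd(s) + Zn^2+(aq); hence Q = [Zn^2+(aq)] / [Cd^2+(aq)] = 0.017 (log Q = −1.770).
Applying E = E° − (RT ln10/nF)·log Q gives +0.344 − (0.0592/2)(−1.770) = +0.40 V.

+0.40 V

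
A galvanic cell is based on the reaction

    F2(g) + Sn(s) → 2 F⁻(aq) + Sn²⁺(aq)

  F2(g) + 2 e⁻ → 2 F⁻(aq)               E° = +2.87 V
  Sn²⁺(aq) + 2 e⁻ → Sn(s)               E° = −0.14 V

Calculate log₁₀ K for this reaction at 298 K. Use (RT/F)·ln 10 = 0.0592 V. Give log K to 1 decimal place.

log K = 101.7

The F₂/F⁻ couple is reduced (cathode); E°cell = +2.87 − (−0.14) = +3.01 V with n = 2.
At equilibrium E = 0, so log K = nE°cell / 0.0592 = (2)(+3.01) / 0.0592 = 101.7.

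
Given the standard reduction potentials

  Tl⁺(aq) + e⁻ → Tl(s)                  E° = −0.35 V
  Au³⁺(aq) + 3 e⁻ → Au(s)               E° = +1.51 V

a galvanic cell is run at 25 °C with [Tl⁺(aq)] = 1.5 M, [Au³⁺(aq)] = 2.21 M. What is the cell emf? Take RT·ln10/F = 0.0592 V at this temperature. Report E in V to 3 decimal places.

+1.856 V

The Au³⁺/Au couple has the more positive E°, so it is the cathode; Tl⁺/Tl is the anode.
The standard potential is +1.51 − (−0.35) = +1.86 V and the balanced reaction transfers n = 3 electrons.
For the overall reaction Au³⁺(aq) + 3 Tl(s) → Au(s) + 3 Tl⁺(aq), Q = [Tl⁺(aq)]^3 / [Au³⁺(aq)] = 1.53, giving log Q = 0.184.
E = E° − (0.0592/n)·log Q = +1.86 − (0.0592/3)(0.184) = +1.856 V.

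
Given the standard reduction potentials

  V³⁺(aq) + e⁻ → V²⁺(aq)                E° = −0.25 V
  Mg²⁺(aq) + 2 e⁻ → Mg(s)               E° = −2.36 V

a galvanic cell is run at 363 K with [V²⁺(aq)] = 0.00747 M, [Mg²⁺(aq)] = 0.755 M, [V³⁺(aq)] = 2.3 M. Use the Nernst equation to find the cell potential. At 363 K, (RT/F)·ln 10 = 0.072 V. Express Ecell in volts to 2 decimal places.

+2.29 V

Since E°(V³⁺/V²⁺) > E°(Mg²⁺/Mg), V³⁺/V²⁺ serves as the cathode.
E°cell = E°cat − E°an = −0.25 − (−2.36) = +2.11 V; n = 2.
The balanced reaction is 2 V³⁺(aq) + Mg(s) → 2 V²⁺(aq) + Mg²⁺(aq), so Q = ([V²⁺(aq)]^2·[Mg²⁺(aq)]) / [V³⁺(aq)]^2 = 7.96×10^−6 and log Q = −5.099.
E = E° − (0.072/n)·log Q = +2.11 − (0.072/2)(−5.099) = +2.29 V.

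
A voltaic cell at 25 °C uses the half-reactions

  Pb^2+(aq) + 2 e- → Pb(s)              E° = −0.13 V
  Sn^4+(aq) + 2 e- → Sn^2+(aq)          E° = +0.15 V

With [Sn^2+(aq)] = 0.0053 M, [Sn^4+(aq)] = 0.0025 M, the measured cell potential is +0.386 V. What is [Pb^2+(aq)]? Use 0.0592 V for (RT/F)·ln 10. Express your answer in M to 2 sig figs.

0.00012 M

Sn⁴⁺/Sn²⁺ is the cathode (higher E°); E°cell = +0.15 − (−0.13) = +0.28 V with n = 2.
Since E = E° − (0.0592/n)·log Q, log Q = n(E° − E)/0.0592 = −3.581.
For Sn^4+(aq) + Pb(s) → Sn^2+(aq) + Pb^2+(aq), the reaction quotient is Q = ([Sn^2+(aq)]·[Pb^2+(aq)]) / [Sn^4+(aq)].
Substituting the known concentrations and solving, log [Pb^2+(aq)] = −3.907 and [Pb^2+(aq)] = 0.00012 M.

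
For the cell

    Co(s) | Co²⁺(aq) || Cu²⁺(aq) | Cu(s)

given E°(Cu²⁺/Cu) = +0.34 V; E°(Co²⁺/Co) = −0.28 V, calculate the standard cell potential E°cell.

+0.62 V

By convention the left-hand electrode in cell notation is the anode (oxidation) and the right-hand electrode is the cathode (reduction).
E°cell = E°(right) − E°(left) = +0.34 − (−0.28) = +0.62 V.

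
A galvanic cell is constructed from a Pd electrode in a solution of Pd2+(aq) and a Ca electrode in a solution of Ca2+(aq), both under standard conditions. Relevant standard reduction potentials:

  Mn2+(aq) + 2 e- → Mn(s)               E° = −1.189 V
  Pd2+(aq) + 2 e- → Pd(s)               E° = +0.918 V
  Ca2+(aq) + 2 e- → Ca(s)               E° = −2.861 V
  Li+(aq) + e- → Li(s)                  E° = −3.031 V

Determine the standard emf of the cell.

+3.779 V

The Pd²⁺/Pd couple has the higher E°, so Pd ion is reduced (cathode) and Ca is oxidized (anode).
E°cell = E°(cathode) − E°(anode) = +0.918 − (−2.861) = +3.779 V.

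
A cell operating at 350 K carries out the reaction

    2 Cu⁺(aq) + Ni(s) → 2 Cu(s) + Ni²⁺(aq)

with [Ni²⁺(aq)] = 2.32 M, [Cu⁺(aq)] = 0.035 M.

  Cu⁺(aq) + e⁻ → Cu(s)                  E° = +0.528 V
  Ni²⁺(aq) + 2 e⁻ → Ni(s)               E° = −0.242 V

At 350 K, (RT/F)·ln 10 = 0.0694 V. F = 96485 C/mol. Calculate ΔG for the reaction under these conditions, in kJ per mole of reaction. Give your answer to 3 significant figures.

−127 kJ/mol

With Cu⁺/Cu reduced at the cathode, E°cell = +0.528 − (−0.242) = +0.770 V and n = 2.
Q = [Ni²⁺(aq)] / [Cu⁺(aq)]^2 = 1.89×10^3, so log Q = 3.277 and E = +0.770 − (0.0694/2)(3.277) = +0.6563 V.
Finally ΔG = −nFE = −(2)(96485 C/mol)(+0.6563 V) = −127 kJ/mol.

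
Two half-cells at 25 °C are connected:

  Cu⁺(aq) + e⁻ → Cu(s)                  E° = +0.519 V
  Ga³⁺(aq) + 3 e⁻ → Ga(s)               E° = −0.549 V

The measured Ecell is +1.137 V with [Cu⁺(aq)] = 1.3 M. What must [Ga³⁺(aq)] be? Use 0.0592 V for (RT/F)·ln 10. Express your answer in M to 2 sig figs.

0.00070 M

Cu⁺/Cu is the cathode (higher E°); E°cell = +0.519 − (−0.549) = +1.068 V with n = 3.
Since E = E° − (0.0592/n)·log Q, log Q = n(E° − E)/0.0592 = −3.497.
For 3 Cu⁺(aq) + Ga(s) → 3 Cu(s) + Ga³⁺(aq), the reaction quotient is Q = [Ga³⁺(aq)] / [Cu⁺(aq)]^3.
Substituting the known concentrations and solving, log [Ga³⁺(aq)] = −3.155 and [Ga³⁺(aq)] = 0.00070 M.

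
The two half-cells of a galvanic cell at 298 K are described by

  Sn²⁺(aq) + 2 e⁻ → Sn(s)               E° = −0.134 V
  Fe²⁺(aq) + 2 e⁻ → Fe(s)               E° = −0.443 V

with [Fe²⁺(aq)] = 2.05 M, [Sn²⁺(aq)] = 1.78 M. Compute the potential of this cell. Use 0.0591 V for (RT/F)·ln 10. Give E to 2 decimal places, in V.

+0.31 V

The Sn²⁺/Sn couple has the more positive E°, so it is the cathode; Fe²⁺/Fe is the anode.
E°cell = E°cat − E°an = −0.134 − (−0.443) = +0.309 V; n = 2.
The balanced reaction is Sn²⁺(aq) + Fe(s) → Sn(s) + Fe²⁺(aq), so Q = [Fe²⁺(aq)] / [Sn²⁺(aq)] = 1.15 and log Q = 0.061.
By the Nernst equation, E = +0.309 − (0.0591/2)·(0.061) = +0.31 V.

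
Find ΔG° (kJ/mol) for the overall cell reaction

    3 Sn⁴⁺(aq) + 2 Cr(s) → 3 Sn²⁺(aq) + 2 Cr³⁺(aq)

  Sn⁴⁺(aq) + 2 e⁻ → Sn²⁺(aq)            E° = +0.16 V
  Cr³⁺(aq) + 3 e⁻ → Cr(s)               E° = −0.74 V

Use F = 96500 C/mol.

−521 kJ/mol

In the reaction as written Sn⁴⁺(aq) is reduced, so the Sn⁴⁺/Sn²⁺ couple is the cathode and Cr³⁺/Cr is the anode.
E°cell = +0.16 − (−0.74) = +0.90 V; balancing electrons gives n = 6.
ΔG° = −nFE°cell = −(6)(96500)(+0.90) J/mol = −521 kJ/mol.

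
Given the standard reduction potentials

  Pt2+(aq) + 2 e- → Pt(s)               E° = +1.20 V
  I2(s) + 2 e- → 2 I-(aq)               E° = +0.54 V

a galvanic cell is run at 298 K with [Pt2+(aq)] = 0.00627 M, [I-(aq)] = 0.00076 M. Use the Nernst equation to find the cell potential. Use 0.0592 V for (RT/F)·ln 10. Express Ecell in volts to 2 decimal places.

The Pt²⁺/Pt couple has the more positive E°, so it is the cathode; I₂/I⁻ is the anode.
E°cell = E°cat − E°an = +1.20 − (+0.54) = +0.66 V; n = 2.
The balanced reaction is Pt2+(aq) + 2 I-(aq) → Pt(s) + I2(s), so Q = 1 / ([Pt2+(aq)]·[I-(aq)]^2) = 2.76×10^8 and log Q = 8.441.
By the Nernst equation, E = +0.66 − (0.0592/2)·(8.441) = +0.41 V.

+0.41 V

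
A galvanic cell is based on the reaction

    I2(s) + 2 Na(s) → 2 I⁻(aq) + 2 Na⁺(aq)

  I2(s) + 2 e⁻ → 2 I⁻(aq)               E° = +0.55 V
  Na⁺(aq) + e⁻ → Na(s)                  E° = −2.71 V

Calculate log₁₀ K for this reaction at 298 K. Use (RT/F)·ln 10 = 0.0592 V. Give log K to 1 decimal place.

The I₂/I⁻ couple is reduced (cathode); E°cell = +0.55 − (−2.71) = +3.26 V with n = 2.
At equilibrium E = 0, so log K = nE°cell / 0.0592 = (2)(+3.26) / 0.0592 = 110.1.

log K = 110.1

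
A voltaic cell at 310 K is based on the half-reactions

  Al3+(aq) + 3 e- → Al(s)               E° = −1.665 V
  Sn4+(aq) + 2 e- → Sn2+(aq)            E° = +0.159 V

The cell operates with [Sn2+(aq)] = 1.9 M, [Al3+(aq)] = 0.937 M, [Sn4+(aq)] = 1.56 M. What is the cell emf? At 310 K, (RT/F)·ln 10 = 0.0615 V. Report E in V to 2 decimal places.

+1.82 V

The Sn⁴⁺/Sn²⁺ couple has the more positive E°, so it is the cathode; Al³⁺/Al is the anode.
The standard potential is +0.159 − (−1.665) = +1.824 V and the balanced reaction transfers n = 6 electrons.
The balanced reaction is 3 Sn4+(aq) + 2 Al(s) → 3 Sn2+(aq) + 2 Al3+(aq), so Q = ([Sn2+(aq)]^3·[Al3+(aq)]^2) / [Sn4+(aq)]^3 = 1.59 and log Q = 0.200.
E = E° − (0.0615/n)·log Q = +1.824 − (0.0615/6)(0.200) = +1.82 V.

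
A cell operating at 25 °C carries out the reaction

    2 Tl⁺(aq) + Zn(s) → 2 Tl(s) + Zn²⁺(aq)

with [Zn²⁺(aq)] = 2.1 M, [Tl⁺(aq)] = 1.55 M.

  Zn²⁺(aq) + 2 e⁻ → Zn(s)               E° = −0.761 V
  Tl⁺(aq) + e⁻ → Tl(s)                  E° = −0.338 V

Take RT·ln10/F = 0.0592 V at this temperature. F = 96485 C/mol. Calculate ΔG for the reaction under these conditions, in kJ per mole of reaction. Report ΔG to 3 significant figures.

−82.0 kJ/mol

E°cell = −0.338 − (−0.761) = +0.423 V; the balanced reaction transfers n = 2 electrons.
Q = [Zn²⁺(aq)] / [Tl⁺(aq)]^2 = 0.874, so log Q = −0.058 and E = +0.423 − (0.0592/2)(−0.058) = +0.4247 V.
Then ΔG = −nFE = −2 × 96485 × +0.4247 J/mol = −82.0 kJ/mol.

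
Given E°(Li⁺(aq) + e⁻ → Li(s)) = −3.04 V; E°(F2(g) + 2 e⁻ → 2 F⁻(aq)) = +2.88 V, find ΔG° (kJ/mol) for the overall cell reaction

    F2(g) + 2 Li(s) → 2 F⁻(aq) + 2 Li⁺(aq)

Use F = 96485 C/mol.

−1142 kJ/mol

In the reaction as written F2(g) is reduced, so the F₂/F⁻ couple is the cathode and Li⁺/Li is the anode.
E°cell = +2.88 − (−3.04) = +5.92 V; balancing electrons gives n = 2.
ΔG° = −nFE°cell = −(2)(96485)(+5.92) J/mol = −1142 kJ/mol.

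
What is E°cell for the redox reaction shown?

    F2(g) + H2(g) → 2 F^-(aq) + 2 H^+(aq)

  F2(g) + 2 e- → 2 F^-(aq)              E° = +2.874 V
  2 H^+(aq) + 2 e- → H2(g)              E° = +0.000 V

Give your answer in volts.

+2.874 V

F2(g) gains electrons, so the F₂/F⁻ couple is the cathode; the 2H⁺/H₂ couple is the anode.
E°cell = E°(cathode) − E°(anode) = +2.874 − (+0.000) = +2.874 V.
The positive value indicates the reaction is spontaneous as written.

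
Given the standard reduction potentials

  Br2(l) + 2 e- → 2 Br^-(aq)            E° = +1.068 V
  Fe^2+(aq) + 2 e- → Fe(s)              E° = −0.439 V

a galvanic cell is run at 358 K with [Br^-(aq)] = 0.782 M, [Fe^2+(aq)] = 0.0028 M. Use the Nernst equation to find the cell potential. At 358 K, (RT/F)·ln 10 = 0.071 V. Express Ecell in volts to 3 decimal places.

+1.605 V

The Br₂/Br⁻ couple has the more positive E°, so it is the cathode; Fe²⁺/Fe is the anode.
E°cell = E°cat − E°an = +1.068 − (−0.439) = +1.507 V; n = 2.
The balanced reaction is Br2(l) + Fe(s) → 2 Br^-(aq) + Fe^2+(aq), so Q = [Br^-(aq)]^2·[Fe^2+(aq)] = 0.00171 and log Q = −2.766.
Applying E = E° − (RT ln10/nF)·log Q gives +1.507 − (0.071/2)(−2.766) = +1.605 V.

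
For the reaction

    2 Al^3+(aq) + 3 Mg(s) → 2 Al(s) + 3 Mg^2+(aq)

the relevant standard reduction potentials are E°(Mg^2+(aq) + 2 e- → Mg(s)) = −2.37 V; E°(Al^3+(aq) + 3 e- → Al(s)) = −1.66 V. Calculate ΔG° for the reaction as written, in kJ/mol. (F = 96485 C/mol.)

In the reaction as written Al^3+(aq) is reduced, so the Al³⁺/Al couple is the cathode and Mg²⁺/Mg is the anode.
E°cell = −1.66 − (−2.37) = +0.71 V; balancing electrons gives n = 6.
ΔG° = −nFE°cell = −(6)(96485)(+0.71) J/mol = −411 kJ/mol.

−411 kJ/mol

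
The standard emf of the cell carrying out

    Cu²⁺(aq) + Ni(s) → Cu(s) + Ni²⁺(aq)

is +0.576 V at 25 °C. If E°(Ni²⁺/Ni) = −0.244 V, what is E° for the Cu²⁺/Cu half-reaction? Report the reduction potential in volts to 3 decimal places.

+0.332 V

In the reaction as written the Cu²⁺/Cu couple is reduced (cathode) and Ni²⁺/Ni is oxidized (anode), so E°cell = E°(Cu²⁺/Cu) − E°(Ni²⁺/Ni).
E°(Cu²⁺/Cu) = E°cell + E°(anode) = +0.576 + (−0.244) = +0.332 V.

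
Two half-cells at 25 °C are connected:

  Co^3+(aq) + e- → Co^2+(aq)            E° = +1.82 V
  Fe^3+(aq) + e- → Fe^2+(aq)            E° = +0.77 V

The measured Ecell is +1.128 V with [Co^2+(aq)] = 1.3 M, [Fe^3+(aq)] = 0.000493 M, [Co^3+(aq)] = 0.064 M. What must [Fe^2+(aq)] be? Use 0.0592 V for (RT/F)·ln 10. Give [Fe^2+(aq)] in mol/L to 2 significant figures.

0.21 M

With Co³⁺/Co²⁺ at the cathode and Fe³⁺/Fe²⁺ at the anode, E°cell = +1.82 − (+0.77) = +1.05 V (n = 1).
Rearranging E = E° − (0.0592/n)·log Q gives log Q = 1(+1.05 − (+1.128))/0.0592 = −1.318.
For Co^3+(aq) + Fe^2+(aq) → Co^2+(aq) + Fe^3+(aq), the reaction quotient is Q = ([Co^2+(aq)]·[Fe^3+(aq)]) / ([Co^3+(aq)]·[Fe^2+(aq)]).
Isolating [Fe^2+(aq)] in Q = 10^{−1.318} yields log [Fe^2+(aq)] = −0.681, i.e. 0.21 M.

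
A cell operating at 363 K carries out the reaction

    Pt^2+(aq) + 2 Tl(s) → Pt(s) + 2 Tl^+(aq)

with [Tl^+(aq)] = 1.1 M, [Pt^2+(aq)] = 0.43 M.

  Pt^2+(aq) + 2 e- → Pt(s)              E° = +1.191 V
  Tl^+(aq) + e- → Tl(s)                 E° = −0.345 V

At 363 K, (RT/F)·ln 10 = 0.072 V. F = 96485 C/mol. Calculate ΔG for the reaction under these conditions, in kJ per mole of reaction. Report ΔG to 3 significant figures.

−293 kJ/mol

The standard cell potential is +1.191 − (−0.345) = +1.536 V, with n = 2 electrons in the balanced equation.
The reaction quotient is [Tl^+(aq)]^2 / [Pt^2+(aq)] = 2.81; by Nernst, E = +1.536 − (0.072/2)(0.449) = +1.5198 V.
Finally ΔG = −nFE = −(2)(96485 C/mol)(+1.5198 V) = −293 kJ/mol.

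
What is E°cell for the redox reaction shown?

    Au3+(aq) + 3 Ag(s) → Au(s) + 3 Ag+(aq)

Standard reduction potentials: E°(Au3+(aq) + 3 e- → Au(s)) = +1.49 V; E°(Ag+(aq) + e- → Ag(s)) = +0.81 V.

+0.68 V

Au3+(aq) gains electrons, so the Au³⁺/Au couple is the cathode; the Ag⁺/Ag couple is the anode.
E°cell = E°(cathode) − E°(anode) = +1.49 − (+0.81) = +0.68 V.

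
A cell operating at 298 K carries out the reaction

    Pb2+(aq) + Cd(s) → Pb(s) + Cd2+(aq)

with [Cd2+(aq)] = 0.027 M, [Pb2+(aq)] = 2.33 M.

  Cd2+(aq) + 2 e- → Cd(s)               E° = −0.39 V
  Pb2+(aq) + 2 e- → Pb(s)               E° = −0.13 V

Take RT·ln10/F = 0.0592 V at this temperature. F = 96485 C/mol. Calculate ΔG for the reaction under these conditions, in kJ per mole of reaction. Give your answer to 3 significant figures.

−61.2 kJ/mol

E°cell = −0.13 − (−0.39) = +0.26 V; the balanced reaction transfers n = 2 electrons.
The reaction quotient is [Cd2+(aq)] / [Pb2+(aq)] = 0.0116; by Nernst, E = +0.26 − (0.0592/2)(−1.936) = +0.3173 V.
Then ΔG = −nFE = −2 × 96485 × +0.3173 J/mol = −61.2 kJ/mol.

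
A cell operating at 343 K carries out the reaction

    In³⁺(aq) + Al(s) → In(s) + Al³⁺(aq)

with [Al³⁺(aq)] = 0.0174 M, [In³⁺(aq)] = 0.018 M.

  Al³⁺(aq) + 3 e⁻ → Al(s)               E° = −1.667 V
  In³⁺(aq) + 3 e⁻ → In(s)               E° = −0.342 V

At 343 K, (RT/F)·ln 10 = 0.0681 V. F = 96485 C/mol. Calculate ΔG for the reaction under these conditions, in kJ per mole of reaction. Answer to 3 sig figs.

The standard cell potential is −0.342 − (−1.667) = +1.325 V, with n = 3 electrons in the balanced equation.
Here Q = [Al³⁺(aq)] / [In³⁺(aq)] = 0.967 (log Q = −0.015), giving E = +1.325 − (0.0681/3)·(−0.015) = +1.3253 V.
Finally ΔG = −nFE = −(3)(96485 C/mol)(+1.3253 V) = −384 kJ/mol.

−384 kJ/mol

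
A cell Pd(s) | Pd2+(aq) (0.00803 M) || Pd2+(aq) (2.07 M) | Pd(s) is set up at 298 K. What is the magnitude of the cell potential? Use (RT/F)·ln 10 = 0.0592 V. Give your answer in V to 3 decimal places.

For a concentration cell E°cell = 0, since both electrodes use the same couple.
The compartment with the higher Pd2+(aq) concentration (2.07 M) acts as the cathode; ions are reduced there and produced at the dilute (0.00803 M) anode.
With n = 2, Ecell = −(0.0592/2)·log([dilute]/[conc]) = −(0.0592/2)·log(0.00803/2.07) = +0.071 V.

0.071 V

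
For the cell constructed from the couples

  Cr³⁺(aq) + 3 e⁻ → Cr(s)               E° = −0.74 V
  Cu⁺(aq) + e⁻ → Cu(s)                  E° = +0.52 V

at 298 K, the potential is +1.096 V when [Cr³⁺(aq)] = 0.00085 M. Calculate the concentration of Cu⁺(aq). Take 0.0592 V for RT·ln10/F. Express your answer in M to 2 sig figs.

Cu⁺/Cu is the cathode (higher E°); E°cell = +0.52 − (−0.74) = +1.26 V with n = 3.
Rearranging E = E° − (0.0592/n)·log Q gives log Q = 3(+1.26 − (+1.096))/0.0592 = 8.311.
Balancing electrons gives 3 Cu⁺(aq) + Cr(s) → 3 Cu(s) + Cr³⁺(aq); thus Q = [Cr³⁺(aq)] / [Cu⁺(aq)]^3.
Substituting the known concentrations and solving, log [Cu⁺(aq)] = −3.794 and [Cu⁺(aq)] = 0.00016 M.

0.00016 M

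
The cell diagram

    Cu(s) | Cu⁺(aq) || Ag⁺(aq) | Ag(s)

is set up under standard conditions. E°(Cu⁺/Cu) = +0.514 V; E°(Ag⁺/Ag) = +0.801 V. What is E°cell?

+0.287 V

By convention the left-hand electrode in cell notation is the anode (oxidation) and the right-hand electrode is the cathode (reduction).
E°cell = E°(right) − E°(left) = +0.801 − (+0.514) = +0.287 V.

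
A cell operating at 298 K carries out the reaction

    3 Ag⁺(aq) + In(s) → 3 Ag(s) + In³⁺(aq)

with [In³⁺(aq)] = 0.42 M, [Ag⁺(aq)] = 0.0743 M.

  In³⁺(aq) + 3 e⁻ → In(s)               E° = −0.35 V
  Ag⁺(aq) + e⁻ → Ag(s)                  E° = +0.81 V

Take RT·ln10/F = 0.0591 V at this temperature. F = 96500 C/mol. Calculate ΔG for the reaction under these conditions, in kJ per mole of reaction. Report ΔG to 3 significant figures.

E°cell = +0.81 − (−0.35) = +1.16 V; the balanced reaction transfers n = 3 electrons.
Q = [In³⁺(aq)] / [Ag⁺(aq)]^3 = 1.02×10^3, so log Q = 3.010 and E = +1.16 − (0.0591/3)(3.010) = +1.1007 V.
ΔG = −nFE = −(3)(96500)(+1.1007) J/mol = −319 kJ/mol.

−319 kJ/mol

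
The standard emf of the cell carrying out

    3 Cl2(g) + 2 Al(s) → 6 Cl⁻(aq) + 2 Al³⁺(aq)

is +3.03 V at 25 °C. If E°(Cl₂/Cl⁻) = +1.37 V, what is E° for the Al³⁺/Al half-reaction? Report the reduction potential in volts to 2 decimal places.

In the reaction as written the Cl₂/Cl⁻ couple is reduced (cathode) and Al³⁺/Al is oxidized (anode), so E°cell = E°(Cl₂/Cl⁻) − E°(Al³⁺/Al).
E°(Al³⁺/Al) = E°(cathode) − E°cell = +1.37 − (+3.03) = −1.66 V.

−1.66 V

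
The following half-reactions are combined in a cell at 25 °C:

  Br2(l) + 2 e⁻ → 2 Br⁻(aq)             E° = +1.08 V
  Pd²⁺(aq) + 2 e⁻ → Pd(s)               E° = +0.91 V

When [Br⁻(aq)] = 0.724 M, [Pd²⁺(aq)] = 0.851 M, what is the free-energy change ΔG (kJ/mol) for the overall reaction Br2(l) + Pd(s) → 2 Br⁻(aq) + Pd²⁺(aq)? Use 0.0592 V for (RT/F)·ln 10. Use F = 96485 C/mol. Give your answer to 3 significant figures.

The standard cell potential is +1.08 − (+0.91) = +0.17 V, with n = 2 electrons in the balanced equation.
Here Q = [Br⁻(aq)]^2·[Pd²⁺(aq)] = 0.446 (log Q = −0.351), giving E = +0.17 − (0.0592/2)·(−0.351) = +0.1804 V.
Then ΔG = −nFE = −2 × 96485 × +0.1804 J/mol = −34.8 kJ/mol.

−34.8 kJ/mol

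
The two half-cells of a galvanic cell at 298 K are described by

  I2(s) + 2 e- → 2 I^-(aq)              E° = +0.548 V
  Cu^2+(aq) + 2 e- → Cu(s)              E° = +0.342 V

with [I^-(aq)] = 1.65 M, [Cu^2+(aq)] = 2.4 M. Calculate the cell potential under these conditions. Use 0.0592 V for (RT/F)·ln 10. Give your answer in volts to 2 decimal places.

+0.18 V

Since E°(I₂/I⁻) > E°(Cu²⁺/Cu), I₂/I⁻ serves as the cathode.
E°cell = E°cat − E°an = +0.548 − (+0.342) = +0.206 V; n = 2.
The balanced reaction is I2(s) + Cu(s) → 2 I^-(aq) + Cu^2+(aq), so Q = [I^-(aq)]^2·[Cu^2+(aq)] = 6.53 and log Q = 0.815.
By the Nernst equation, E = +0.206 − (0.0592/2)·(0.815) = +0.18 V.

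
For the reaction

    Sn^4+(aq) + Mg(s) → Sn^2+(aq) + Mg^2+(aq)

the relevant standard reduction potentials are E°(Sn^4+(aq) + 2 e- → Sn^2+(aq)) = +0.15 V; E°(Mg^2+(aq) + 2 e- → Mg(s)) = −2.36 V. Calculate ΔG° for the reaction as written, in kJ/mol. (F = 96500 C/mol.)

In the reaction as written Sn^4+(aq) is reduced, so the Sn⁴⁺/Sn²⁺ couple is the cathode and Mg²⁺/Mg is the anode.
E°cell = +0.15 − (−2.36) = +2.51 V; balancing electrons gives n = 2.
ΔG° = −nFE°cell = −(2)(96500)(+2.51) J/mol = −484 kJ/mol.

−484 kJ/mol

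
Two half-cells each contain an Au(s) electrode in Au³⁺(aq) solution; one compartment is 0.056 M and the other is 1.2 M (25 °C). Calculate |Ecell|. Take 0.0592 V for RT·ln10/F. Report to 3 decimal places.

0.026 V

For a concentration cell E°cell = 0, since both electrodes use the same couple.
The compartment with the higher Au³⁺(aq) concentration (1.2 M) acts as the cathode; ions are reduced there and produced at the dilute (0.056 M) anode.
With n = 3, Ecell = −(0.0592/3)·log([dilute]/[conc]) = −(0.0592/3)·log(0.056/1.2) = +0.026 V.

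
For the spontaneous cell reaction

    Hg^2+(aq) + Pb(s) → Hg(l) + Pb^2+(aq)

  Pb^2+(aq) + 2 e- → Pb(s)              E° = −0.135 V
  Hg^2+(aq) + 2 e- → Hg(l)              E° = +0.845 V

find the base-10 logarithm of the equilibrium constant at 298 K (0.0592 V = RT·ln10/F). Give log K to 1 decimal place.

The Hg²⁺/Hg couple is reduced (cathode); E°cell = +0.845 − (−0.135) = +0.980 V with n = 2.
At equilibrium E = 0, so log K = nE°cell / 0.0592 = (2)(+0.980) / 0.0592 = 33.1.

log K = 33.1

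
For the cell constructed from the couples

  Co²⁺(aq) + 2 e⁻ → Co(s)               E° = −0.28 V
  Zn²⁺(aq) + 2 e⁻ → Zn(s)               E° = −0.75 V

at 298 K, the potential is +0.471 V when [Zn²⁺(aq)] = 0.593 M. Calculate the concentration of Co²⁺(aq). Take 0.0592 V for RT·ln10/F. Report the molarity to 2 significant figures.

0.64 M

With Co²⁺/Co at the cathode and Zn²⁺/Zn at the anode, E°cell = −0.28 − (−0.75) = +0.47 V (n = 2).
Rearranging E = E° − (0.0592/n)·log Q gives log Q = 2(+0.47 − (+0.471))/0.0592 = −0.034.
Balancing electrons gives Co²⁺(aq) + Zn(s) → Co(s) + Zn²⁺(aq); thus Q = [Zn²⁺(aq)] / [Co²⁺(aq)].
Isolating [Co²⁺(aq)] in Q = 10^{−0.034} yields log [Co²⁺(aq)] = −0.193, i.e. 0.64 M.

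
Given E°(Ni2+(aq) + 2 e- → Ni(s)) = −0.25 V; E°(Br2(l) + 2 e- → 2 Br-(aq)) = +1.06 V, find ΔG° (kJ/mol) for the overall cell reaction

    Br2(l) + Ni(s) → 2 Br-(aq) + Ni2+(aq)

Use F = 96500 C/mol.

−253 kJ/mol

In the reaction as written Br2(l) is reduced, so the Br₂/Br⁻ couple is the cathode and Ni²⁺/Ni is the anode.
E°cell = +1.06 − (−0.25) = +1.31 V; balancing electrons gives n = 2.
ΔG° = −nFE°cell = −(2)(96500)(+1.31) J/mol = −253 kJ/mol.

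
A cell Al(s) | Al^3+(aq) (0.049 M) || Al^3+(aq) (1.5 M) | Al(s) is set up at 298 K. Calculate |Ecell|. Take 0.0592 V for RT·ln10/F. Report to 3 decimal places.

For a concentration cell E°cell = 0, since both electrodes use the same couple.
The compartment with the higher Al^3+(aq) concentration (1.5 M) acts as the cathode; ions are reduced there and produced at the dilute (0.049 M) anode.
With n = 3, Ecell = −(0.0592/3)·log([dilute]/[conc]) = −(0.0592/3)·log(0.049/1.5) = +0.029 V.

0.029 V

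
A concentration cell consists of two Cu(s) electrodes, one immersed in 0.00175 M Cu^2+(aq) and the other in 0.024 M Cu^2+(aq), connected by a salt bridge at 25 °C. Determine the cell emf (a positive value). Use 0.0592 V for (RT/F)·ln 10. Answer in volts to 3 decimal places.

For a concentration cell E°cell = 0, since both electrodes use the same couple.
The compartment with the higher Cu^2+(aq) concentration (0.024 M) acts as the cathode; ions are reduced there and produced at the dilute (0.00175 M) anode.
With n = 2, Ecell = −(0.0592/2)·log([dilute]/[conc]) = −(0.0592/2)·log(0.00175/0.024) = +0.034 V.

0.034 V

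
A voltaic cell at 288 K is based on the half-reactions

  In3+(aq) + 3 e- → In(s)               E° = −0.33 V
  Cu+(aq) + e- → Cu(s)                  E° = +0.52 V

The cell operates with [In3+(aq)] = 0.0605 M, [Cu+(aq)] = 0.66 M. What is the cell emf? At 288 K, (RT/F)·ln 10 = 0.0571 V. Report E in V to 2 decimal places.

+0.86 V

The Cu⁺/Cu couple has the more positive E°, so it is the cathode; In³⁺/In is the anode.
E°cell = +0.52 − (−0.33) = +0.85 V, with n = 3 electrons transferred.
Balancing gives 3 Cu+(aq) + In(s) → 3 Cu(s) + In3+(aq); hence Q = [In3+(aq)] / [Cu+(aq)]^3 = 0.21 (log Q = −0.677).
By the Nernst equation, E = +0.85 − (0.0571/3)·(−0.677) = +0.86 V.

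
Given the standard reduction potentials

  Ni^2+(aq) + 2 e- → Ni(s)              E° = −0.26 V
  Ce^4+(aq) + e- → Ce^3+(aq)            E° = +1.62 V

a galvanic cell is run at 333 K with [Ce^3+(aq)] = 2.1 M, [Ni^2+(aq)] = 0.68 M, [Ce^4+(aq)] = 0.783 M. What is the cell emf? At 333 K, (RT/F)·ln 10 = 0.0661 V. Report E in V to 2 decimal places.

Since E°(Ce⁴⁺/Ce³⁺) > E°(Ni²⁺/Ni), Ce⁴⁺/Ce³⁺ serves as the cathode.
E°cell = +1.62 − (−0.26) = +1.88 V, with n = 2 electrons transferred.
The balanced reaction is 2 Ce^4+(aq) + Ni(s) → 2 Ce^3+(aq) + Ni^2+(aq), so Q = ([Ce^3+(aq)]^2·[Ni^2+(aq)]) / [Ce^4+(aq)]^2 = 4.89 and log Q = 0.689.
Applying E = E° − (RT ln10/nF)·log Q gives +1.88 − (0.0661/2)(0.689) = +1.86 V.

+1.86 V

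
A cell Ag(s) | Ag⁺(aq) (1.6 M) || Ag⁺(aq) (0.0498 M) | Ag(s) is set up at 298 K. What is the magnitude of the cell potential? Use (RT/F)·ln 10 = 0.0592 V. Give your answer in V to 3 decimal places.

For a concentration cell E°cell = 0, since both electrodes use the same couple.
The compartment with the higher Ag⁺(aq) concentration (1.6 M) acts as the cathode; ions are reduced there and produced at the dilute (0.0498 M) anode.
With n = 1, Ecell = −(0.0592/1)·log([dilute]/[conc]) = −(0.0592/1)·log(0.0498/1.6) = +0.089 V.

0.089 V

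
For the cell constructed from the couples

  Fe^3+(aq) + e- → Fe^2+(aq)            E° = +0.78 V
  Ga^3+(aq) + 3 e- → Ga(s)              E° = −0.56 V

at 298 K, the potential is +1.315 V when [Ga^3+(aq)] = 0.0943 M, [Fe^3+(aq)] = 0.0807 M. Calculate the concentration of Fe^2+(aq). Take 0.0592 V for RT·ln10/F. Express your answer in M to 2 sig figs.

With Fe³⁺/Fe²⁺ at the cathode and Ga³⁺/Ga at the anode, E°cell = +0.78 − (−0.56) = +1.34 V (n = 3).
Since E = E° − (0.0592/n)·log Q, log Q = n(E° − E)/0.0592 = 1.267.
Balancing electrons gives 3 Fe^3+(aq) + Ga(s) → 3 Fe^2+(aq) + Ga^3+(aq); thus Q = ([Fe^2+(aq)]^3·[Ga^3+(aq)]) / [Fe^3+(aq)]^3.
Isolating [Fe^2+(aq)] in Q = 10^{1.267} yields log [Fe^2+(aq)] = −0.329, i.e. 0.47 M.

0.47 M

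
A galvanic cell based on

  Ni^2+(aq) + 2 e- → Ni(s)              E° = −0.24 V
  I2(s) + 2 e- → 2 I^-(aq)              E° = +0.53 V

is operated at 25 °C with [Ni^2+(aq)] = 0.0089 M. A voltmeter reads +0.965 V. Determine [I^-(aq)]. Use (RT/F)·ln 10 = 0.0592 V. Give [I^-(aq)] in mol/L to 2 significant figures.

0.0054 M

With I₂/I⁻ at the cathode and Ni²⁺/Ni at the anode, E°cell = +0.53 − (−0.24) = +0.77 V (n = 2).
From the Nernst equation, log Q = n(E° − E)/0.0592 = 2·(+0.77 − (+0.965))/0.0592 = −6.588.
The balanced reaction is I2(s) + Ni(s) → 2 I^-(aq) + Ni^2+(aq), so Q = [I^-(aq)]^2·[Ni^2+(aq)].
Isolating [I^-(aq)] in Q = 10^{−6.588} yields log [I^-(aq)] = −2.269, i.e. 0.0054 M.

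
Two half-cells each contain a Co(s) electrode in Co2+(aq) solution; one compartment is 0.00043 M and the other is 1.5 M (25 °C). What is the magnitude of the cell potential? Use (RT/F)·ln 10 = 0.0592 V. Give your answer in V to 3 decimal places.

For a concentration cell E°cell = 0, since both electrodes use the same couple.
The compartment with the higher Co2+(aq) concentration (1.5 M) acts as the cathode; ions are reduced there and produced at the dilute (0.00043 M) anode.
With n = 2, Ecell = −(0.0592/2)·log([dilute]/[conc]) = −(0.0592/2)·log(0.00043/1.5) = +0.105 V.

0.105 V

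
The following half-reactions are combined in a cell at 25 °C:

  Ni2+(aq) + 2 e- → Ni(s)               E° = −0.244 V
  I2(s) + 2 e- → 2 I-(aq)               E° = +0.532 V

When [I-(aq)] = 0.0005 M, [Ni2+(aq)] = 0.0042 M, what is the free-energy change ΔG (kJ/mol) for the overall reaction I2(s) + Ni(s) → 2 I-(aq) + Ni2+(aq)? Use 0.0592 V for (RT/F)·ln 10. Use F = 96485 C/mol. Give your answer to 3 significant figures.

−201 kJ/mol

With I₂/I⁻ reduced at the cathode, E°cell = +0.532 − (−0.244) = +0.776 V and n = 2.
Q = [I-(aq)]^2·[Ni2+(aq)] = 1.05×10^−9, so log Q = −8.979 and E = +0.776 − (0.0592/2)(−8.979) = +1.0418 V.
Then ΔG = −nFE = −2 × 96485 × +1.0418 J/mol = −201 kJ/mol.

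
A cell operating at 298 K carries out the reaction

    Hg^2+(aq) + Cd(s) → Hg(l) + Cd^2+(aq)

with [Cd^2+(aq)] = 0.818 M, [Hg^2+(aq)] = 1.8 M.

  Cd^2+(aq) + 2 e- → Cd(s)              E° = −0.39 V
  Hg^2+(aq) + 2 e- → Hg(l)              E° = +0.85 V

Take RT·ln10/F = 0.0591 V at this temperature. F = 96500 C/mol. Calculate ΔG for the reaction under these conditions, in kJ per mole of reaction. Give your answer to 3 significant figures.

The standard cell potential is +0.85 − (−0.39) = +1.24 V, with n = 2 electrons in the balanced equation.
Here Q = [Cd^2+(aq)] / [Hg^2+(aq)] = 0.454 (log Q = −0.343), giving E = +1.24 − (0.0591/2)·(−0.343) = +1.2501 V.
Then ΔG = −nFE = −2 × 96500 × +1.2501 J/mol = −241 kJ/mol.

−241 kJ/mol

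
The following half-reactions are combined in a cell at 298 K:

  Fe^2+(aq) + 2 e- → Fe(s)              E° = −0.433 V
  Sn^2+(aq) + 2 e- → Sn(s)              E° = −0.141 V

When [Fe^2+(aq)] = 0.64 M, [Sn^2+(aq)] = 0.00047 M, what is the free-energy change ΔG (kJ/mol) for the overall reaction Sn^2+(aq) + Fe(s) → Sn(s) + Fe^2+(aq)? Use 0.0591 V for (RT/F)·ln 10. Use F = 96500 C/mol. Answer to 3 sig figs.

−38.5 kJ/mol

E°cell = −0.141 − (−0.433) = +0.292 V; the balanced reaction transfers n = 2 electrons.
Q = [Fe^2+(aq)] / [Sn^2+(aq)] = 1.36×10^3, so log Q = 3.134 and E = +0.292 − (0.0591/2)(3.134) = +0.1994 V.
Then ΔG = −nFE = −2 × 96500 × +0.1994 J/mol = −38.5 kJ/mol.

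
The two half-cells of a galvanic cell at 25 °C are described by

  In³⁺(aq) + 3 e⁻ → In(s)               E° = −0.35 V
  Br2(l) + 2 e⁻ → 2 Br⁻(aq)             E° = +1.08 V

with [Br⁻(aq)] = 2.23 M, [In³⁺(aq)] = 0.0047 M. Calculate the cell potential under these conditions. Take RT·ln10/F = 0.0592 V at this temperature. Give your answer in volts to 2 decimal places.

Since E°(Br₂/Br⁻) > E°(In³⁺/In), Br₂/Br⁻ serves as the cathode.
E°cell = E°cat − E°an = +1.08 − (−0.35) = +1.43 V; n = 6.
The balanced reaction is 3 Br2(l) + 2 In(s) → 6 Br⁻(aq) + 2 In³⁺(aq), so Q = [Br⁻(aq)]^6·[In³⁺(aq)]^2 = 0.00272 and log Q = −2.566.
By the Nernst equation, E = +1.43 − (0.0592/6)·(−2.566) = +1.46 V.

+1.46 V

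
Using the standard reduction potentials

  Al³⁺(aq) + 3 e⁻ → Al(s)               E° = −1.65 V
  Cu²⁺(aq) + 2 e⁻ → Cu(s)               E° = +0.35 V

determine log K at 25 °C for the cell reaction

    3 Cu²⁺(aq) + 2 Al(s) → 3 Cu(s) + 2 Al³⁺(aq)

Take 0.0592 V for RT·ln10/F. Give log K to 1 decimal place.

The Cu²⁺/Cu couple is reduced (cathode); E°cell = +0.35 − (−1.65) = +2.00 V with n = 6.
At equilibrium E = 0, so log K = nE°cell / 0.0592 = (6)(+2.00) / 0.0592 = 202.7.

log K = 202.7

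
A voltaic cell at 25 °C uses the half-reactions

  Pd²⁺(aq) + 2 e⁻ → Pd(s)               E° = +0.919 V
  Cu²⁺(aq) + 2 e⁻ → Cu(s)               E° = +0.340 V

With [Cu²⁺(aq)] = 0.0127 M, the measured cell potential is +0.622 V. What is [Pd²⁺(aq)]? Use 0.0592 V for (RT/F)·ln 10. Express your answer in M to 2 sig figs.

0.36 M

Pd²⁺/Pd is the cathode (higher E°); E°cell = +0.919 − (+0.340) = +0.579 V with n = 2.
Rearranging E = E° − (0.0592/n)·log Q gives log Q = 2(+0.579 − (+0.622))/0.0592 = −1.453.
Balancing electrons gives Pd²⁺(aq) + Cu(s) → Pd(s) + Cu²⁺(aq); thus Q = [Cu²⁺(aq)] / [Pd²⁺(aq)].
Substituting the known concentrations and solving, log [Pd²⁺(aq)] = −0.443 and [Pd²⁺(aq)] = 0.36 M.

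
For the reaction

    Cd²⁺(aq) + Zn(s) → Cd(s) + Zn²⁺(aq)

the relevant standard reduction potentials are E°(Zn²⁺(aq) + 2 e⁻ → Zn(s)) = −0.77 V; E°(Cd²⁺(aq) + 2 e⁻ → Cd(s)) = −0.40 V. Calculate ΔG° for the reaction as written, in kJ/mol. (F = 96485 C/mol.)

−71.4 kJ/mol

In the reaction as written Cd²⁺(aq) is reduced, so the Cd²⁺/Cd couple is the cathode and Zn²⁺/Zn is the anode.
E°cell = −0.40 − (−0.77) = +0.37 V; balancing electrons gives n = 2.
ΔG° = −nFE°cell = −(2)(96485)(+0.37) J/mol = −71.4 kJ/mol.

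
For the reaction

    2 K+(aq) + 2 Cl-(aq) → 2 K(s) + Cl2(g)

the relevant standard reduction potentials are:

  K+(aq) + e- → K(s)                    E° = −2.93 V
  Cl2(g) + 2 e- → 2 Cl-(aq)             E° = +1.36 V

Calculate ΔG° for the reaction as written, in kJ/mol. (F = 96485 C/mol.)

+828 kJ/mol

In the reaction as written K+(aq) is reduced, so the K⁺/K couple is the cathode and Cl₂/Cl⁻ is the anode.
E°cell = −2.93 − (+1.36) = −4.29 V; balancing electrons gives n = 2.
ΔG° = −nFE°cell = −(2)(96485)(−4.29) J/mol = +828 kJ/mol.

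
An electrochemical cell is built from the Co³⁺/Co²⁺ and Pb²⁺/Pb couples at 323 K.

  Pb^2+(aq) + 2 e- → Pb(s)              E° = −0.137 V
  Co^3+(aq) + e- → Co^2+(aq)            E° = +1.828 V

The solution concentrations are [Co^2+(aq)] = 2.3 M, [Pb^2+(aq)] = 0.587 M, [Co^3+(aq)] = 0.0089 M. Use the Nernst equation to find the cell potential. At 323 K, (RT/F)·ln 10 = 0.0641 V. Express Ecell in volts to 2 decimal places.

+1.82 V

Since E°(Co³⁺/Co²⁺) > E°(Pb²⁺/Pb), Co³⁺/Co²⁺ serves as the cathode.
E°cell = E°cat − E°an = +1.828 − (−0.137) = +1.965 V; n = 2.
The balanced reaction is 2 Co^3+(aq) + Pb(s) → 2 Co^2+(aq) + Pb^2+(aq), so Q = ([Co^2+(aq)]^2·[Pb^2+(aq)]) / [Co^3+(aq)]^2 = 3.92×10^4 and log Q = 4.593.
Applying E = E° − (RT ln10/nF)·log Q gives +1.965 − (0.0641/2)(4.593) = +1.82 V.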